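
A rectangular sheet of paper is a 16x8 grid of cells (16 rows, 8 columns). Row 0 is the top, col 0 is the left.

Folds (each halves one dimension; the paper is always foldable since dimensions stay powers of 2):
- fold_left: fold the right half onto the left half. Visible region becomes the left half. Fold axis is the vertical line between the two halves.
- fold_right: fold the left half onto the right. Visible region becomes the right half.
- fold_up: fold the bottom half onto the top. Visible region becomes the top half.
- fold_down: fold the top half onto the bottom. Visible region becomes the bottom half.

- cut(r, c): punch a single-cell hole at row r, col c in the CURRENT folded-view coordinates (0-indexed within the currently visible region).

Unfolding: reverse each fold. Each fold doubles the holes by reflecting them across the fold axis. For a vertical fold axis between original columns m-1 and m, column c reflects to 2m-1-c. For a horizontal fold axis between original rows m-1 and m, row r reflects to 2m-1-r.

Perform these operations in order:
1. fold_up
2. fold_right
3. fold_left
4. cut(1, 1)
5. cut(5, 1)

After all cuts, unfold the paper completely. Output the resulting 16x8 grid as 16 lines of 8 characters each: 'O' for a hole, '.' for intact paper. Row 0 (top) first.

Answer: ........
.OO..OO.
........
........
........
.OO..OO.
........
........
........
........
.OO..OO.
........
........
........
.OO..OO.
........

Derivation:
Op 1 fold_up: fold axis h@8; visible region now rows[0,8) x cols[0,8) = 8x8
Op 2 fold_right: fold axis v@4; visible region now rows[0,8) x cols[4,8) = 8x4
Op 3 fold_left: fold axis v@6; visible region now rows[0,8) x cols[4,6) = 8x2
Op 4 cut(1, 1): punch at orig (1,5); cuts so far [(1, 5)]; region rows[0,8) x cols[4,6) = 8x2
Op 5 cut(5, 1): punch at orig (5,5); cuts so far [(1, 5), (5, 5)]; region rows[0,8) x cols[4,6) = 8x2
Unfold 1 (reflect across v@6): 4 holes -> [(1, 5), (1, 6), (5, 5), (5, 6)]
Unfold 2 (reflect across v@4): 8 holes -> [(1, 1), (1, 2), (1, 5), (1, 6), (5, 1), (5, 2), (5, 5), (5, 6)]
Unfold 3 (reflect across h@8): 16 holes -> [(1, 1), (1, 2), (1, 5), (1, 6), (5, 1), (5, 2), (5, 5), (5, 6), (10, 1), (10, 2), (10, 5), (10, 6), (14, 1), (14, 2), (14, 5), (14, 6)]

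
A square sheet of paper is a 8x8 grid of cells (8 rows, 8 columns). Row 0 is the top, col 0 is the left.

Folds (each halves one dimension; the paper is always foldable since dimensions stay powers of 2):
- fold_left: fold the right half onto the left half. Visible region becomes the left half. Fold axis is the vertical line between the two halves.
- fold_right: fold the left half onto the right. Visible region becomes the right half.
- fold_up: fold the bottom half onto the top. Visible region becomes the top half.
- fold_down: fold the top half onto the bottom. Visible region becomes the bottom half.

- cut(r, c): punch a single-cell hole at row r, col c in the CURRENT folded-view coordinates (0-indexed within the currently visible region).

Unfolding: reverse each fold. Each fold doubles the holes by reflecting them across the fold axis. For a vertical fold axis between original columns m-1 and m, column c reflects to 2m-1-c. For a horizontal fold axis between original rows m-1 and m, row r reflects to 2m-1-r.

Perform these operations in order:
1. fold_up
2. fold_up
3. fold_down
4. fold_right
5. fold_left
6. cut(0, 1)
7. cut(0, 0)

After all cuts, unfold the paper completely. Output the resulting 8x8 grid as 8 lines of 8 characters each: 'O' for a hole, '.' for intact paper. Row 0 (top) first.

Answer: OOOOOOOO
OOOOOOOO
OOOOOOOO
OOOOOOOO
OOOOOOOO
OOOOOOOO
OOOOOOOO
OOOOOOOO

Derivation:
Op 1 fold_up: fold axis h@4; visible region now rows[0,4) x cols[0,8) = 4x8
Op 2 fold_up: fold axis h@2; visible region now rows[0,2) x cols[0,8) = 2x8
Op 3 fold_down: fold axis h@1; visible region now rows[1,2) x cols[0,8) = 1x8
Op 4 fold_right: fold axis v@4; visible region now rows[1,2) x cols[4,8) = 1x4
Op 5 fold_left: fold axis v@6; visible region now rows[1,2) x cols[4,6) = 1x2
Op 6 cut(0, 1): punch at orig (1,5); cuts so far [(1, 5)]; region rows[1,2) x cols[4,6) = 1x2
Op 7 cut(0, 0): punch at orig (1,4); cuts so far [(1, 4), (1, 5)]; region rows[1,2) x cols[4,6) = 1x2
Unfold 1 (reflect across v@6): 4 holes -> [(1, 4), (1, 5), (1, 6), (1, 7)]
Unfold 2 (reflect across v@4): 8 holes -> [(1, 0), (1, 1), (1, 2), (1, 3), (1, 4), (1, 5), (1, 6), (1, 7)]
Unfold 3 (reflect across h@1): 16 holes -> [(0, 0), (0, 1), (0, 2), (0, 3), (0, 4), (0, 5), (0, 6), (0, 7), (1, 0), (1, 1), (1, 2), (1, 3), (1, 4), (1, 5), (1, 6), (1, 7)]
Unfold 4 (reflect across h@2): 32 holes -> [(0, 0), (0, 1), (0, 2), (0, 3), (0, 4), (0, 5), (0, 6), (0, 7), (1, 0), (1, 1), (1, 2), (1, 3), (1, 4), (1, 5), (1, 6), (1, 7), (2, 0), (2, 1), (2, 2), (2, 3), (2, 4), (2, 5), (2, 6), (2, 7), (3, 0), (3, 1), (3, 2), (3, 3), (3, 4), (3, 5), (3, 6), (3, 7)]
Unfold 5 (reflect across h@4): 64 holes -> [(0, 0), (0, 1), (0, 2), (0, 3), (0, 4), (0, 5), (0, 6), (0, 7), (1, 0), (1, 1), (1, 2), (1, 3), (1, 4), (1, 5), (1, 6), (1, 7), (2, 0), (2, 1), (2, 2), (2, 3), (2, 4), (2, 5), (2, 6), (2, 7), (3, 0), (3, 1), (3, 2), (3, 3), (3, 4), (3, 5), (3, 6), (3, 7), (4, 0), (4, 1), (4, 2), (4, 3), (4, 4), (4, 5), (4, 6), (4, 7), (5, 0), (5, 1), (5, 2), (5, 3), (5, 4), (5, 5), (5, 6), (5, 7), (6, 0), (6, 1), (6, 2), (6, 3), (6, 4), (6, 5), (6, 6), (6, 7), (7, 0), (7, 1), (7, 2), (7, 3), (7, 4), (7, 5), (7, 6), (7, 7)]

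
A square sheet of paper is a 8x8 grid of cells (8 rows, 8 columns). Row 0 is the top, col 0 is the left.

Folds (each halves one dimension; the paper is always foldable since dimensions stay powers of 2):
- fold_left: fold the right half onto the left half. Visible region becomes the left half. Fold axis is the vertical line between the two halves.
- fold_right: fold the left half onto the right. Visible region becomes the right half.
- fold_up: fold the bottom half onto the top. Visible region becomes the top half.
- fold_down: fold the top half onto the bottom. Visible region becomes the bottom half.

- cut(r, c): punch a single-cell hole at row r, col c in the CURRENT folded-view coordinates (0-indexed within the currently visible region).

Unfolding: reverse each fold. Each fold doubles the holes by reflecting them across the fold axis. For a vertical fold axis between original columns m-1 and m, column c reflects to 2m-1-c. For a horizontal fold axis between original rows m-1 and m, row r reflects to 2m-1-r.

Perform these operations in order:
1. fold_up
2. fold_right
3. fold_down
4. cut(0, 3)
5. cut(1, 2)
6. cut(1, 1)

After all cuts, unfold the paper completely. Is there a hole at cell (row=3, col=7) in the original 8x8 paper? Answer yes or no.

Answer: no

Derivation:
Op 1 fold_up: fold axis h@4; visible region now rows[0,4) x cols[0,8) = 4x8
Op 2 fold_right: fold axis v@4; visible region now rows[0,4) x cols[4,8) = 4x4
Op 3 fold_down: fold axis h@2; visible region now rows[2,4) x cols[4,8) = 2x4
Op 4 cut(0, 3): punch at orig (2,7); cuts so far [(2, 7)]; region rows[2,4) x cols[4,8) = 2x4
Op 5 cut(1, 2): punch at orig (3,6); cuts so far [(2, 7), (3, 6)]; region rows[2,4) x cols[4,8) = 2x4
Op 6 cut(1, 1): punch at orig (3,5); cuts so far [(2, 7), (3, 5), (3, 6)]; region rows[2,4) x cols[4,8) = 2x4
Unfold 1 (reflect across h@2): 6 holes -> [(0, 5), (0, 6), (1, 7), (2, 7), (3, 5), (3, 6)]
Unfold 2 (reflect across v@4): 12 holes -> [(0, 1), (0, 2), (0, 5), (0, 6), (1, 0), (1, 7), (2, 0), (2, 7), (3, 1), (3, 2), (3, 5), (3, 6)]
Unfold 3 (reflect across h@4): 24 holes -> [(0, 1), (0, 2), (0, 5), (0, 6), (1, 0), (1, 7), (2, 0), (2, 7), (3, 1), (3, 2), (3, 5), (3, 6), (4, 1), (4, 2), (4, 5), (4, 6), (5, 0), (5, 7), (6, 0), (6, 7), (7, 1), (7, 2), (7, 5), (7, 6)]
Holes: [(0, 1), (0, 2), (0, 5), (0, 6), (1, 0), (1, 7), (2, 0), (2, 7), (3, 1), (3, 2), (3, 5), (3, 6), (4, 1), (4, 2), (4, 5), (4, 6), (5, 0), (5, 7), (6, 0), (6, 7), (7, 1), (7, 2), (7, 5), (7, 6)]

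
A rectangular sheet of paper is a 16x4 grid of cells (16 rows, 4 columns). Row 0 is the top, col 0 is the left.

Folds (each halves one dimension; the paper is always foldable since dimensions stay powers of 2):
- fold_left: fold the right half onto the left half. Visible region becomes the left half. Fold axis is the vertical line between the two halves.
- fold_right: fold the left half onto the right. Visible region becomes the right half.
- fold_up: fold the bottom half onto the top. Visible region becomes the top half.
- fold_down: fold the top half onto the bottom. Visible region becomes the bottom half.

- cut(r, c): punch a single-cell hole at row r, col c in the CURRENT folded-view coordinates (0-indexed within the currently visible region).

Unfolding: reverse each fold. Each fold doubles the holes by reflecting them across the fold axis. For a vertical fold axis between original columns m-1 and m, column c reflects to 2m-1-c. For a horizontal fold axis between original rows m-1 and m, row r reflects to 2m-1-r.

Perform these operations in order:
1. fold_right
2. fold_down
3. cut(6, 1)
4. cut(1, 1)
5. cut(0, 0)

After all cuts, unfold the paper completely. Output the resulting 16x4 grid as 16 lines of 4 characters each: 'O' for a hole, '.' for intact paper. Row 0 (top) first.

Answer: ....
O..O
....
....
....
....
O..O
.OO.
.OO.
O..O
....
....
....
....
O..O
....

Derivation:
Op 1 fold_right: fold axis v@2; visible region now rows[0,16) x cols[2,4) = 16x2
Op 2 fold_down: fold axis h@8; visible region now rows[8,16) x cols[2,4) = 8x2
Op 3 cut(6, 1): punch at orig (14,3); cuts so far [(14, 3)]; region rows[8,16) x cols[2,4) = 8x2
Op 4 cut(1, 1): punch at orig (9,3); cuts so far [(9, 3), (14, 3)]; region rows[8,16) x cols[2,4) = 8x2
Op 5 cut(0, 0): punch at orig (8,2); cuts so far [(8, 2), (9, 3), (14, 3)]; region rows[8,16) x cols[2,4) = 8x2
Unfold 1 (reflect across h@8): 6 holes -> [(1, 3), (6, 3), (7, 2), (8, 2), (9, 3), (14, 3)]
Unfold 2 (reflect across v@2): 12 holes -> [(1, 0), (1, 3), (6, 0), (6, 3), (7, 1), (7, 2), (8, 1), (8, 2), (9, 0), (9, 3), (14, 0), (14, 3)]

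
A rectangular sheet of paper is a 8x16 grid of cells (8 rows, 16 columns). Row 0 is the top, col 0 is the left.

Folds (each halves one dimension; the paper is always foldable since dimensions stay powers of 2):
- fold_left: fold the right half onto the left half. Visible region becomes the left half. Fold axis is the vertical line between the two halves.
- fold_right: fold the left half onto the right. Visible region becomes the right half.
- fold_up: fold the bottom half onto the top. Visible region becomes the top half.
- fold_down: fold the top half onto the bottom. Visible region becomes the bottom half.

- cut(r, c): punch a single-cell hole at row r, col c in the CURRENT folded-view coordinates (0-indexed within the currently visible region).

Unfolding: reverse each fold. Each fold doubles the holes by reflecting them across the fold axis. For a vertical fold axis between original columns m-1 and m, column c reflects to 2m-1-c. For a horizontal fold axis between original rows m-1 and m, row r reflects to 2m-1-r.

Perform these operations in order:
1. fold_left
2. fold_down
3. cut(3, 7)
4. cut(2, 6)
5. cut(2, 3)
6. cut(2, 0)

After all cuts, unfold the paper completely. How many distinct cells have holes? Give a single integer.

Answer: 16

Derivation:
Op 1 fold_left: fold axis v@8; visible region now rows[0,8) x cols[0,8) = 8x8
Op 2 fold_down: fold axis h@4; visible region now rows[4,8) x cols[0,8) = 4x8
Op 3 cut(3, 7): punch at orig (7,7); cuts so far [(7, 7)]; region rows[4,8) x cols[0,8) = 4x8
Op 4 cut(2, 6): punch at orig (6,6); cuts so far [(6, 6), (7, 7)]; region rows[4,8) x cols[0,8) = 4x8
Op 5 cut(2, 3): punch at orig (6,3); cuts so far [(6, 3), (6, 6), (7, 7)]; region rows[4,8) x cols[0,8) = 4x8
Op 6 cut(2, 0): punch at orig (6,0); cuts so far [(6, 0), (6, 3), (6, 6), (7, 7)]; region rows[4,8) x cols[0,8) = 4x8
Unfold 1 (reflect across h@4): 8 holes -> [(0, 7), (1, 0), (1, 3), (1, 6), (6, 0), (6, 3), (6, 6), (7, 7)]
Unfold 2 (reflect across v@8): 16 holes -> [(0, 7), (0, 8), (1, 0), (1, 3), (1, 6), (1, 9), (1, 12), (1, 15), (6, 0), (6, 3), (6, 6), (6, 9), (6, 12), (6, 15), (7, 7), (7, 8)]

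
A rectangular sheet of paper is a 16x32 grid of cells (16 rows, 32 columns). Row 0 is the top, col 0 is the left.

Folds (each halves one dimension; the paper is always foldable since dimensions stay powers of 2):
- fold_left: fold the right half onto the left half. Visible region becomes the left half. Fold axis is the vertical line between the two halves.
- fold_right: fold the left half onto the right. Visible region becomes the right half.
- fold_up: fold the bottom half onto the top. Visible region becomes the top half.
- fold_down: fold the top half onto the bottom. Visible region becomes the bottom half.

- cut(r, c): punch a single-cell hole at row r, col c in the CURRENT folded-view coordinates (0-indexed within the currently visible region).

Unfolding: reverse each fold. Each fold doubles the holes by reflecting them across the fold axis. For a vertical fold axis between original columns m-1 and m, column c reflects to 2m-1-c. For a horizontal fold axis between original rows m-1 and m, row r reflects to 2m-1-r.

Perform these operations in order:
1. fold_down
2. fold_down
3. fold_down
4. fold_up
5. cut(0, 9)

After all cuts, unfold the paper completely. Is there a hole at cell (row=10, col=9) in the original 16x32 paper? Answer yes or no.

Answer: yes

Derivation:
Op 1 fold_down: fold axis h@8; visible region now rows[8,16) x cols[0,32) = 8x32
Op 2 fold_down: fold axis h@12; visible region now rows[12,16) x cols[0,32) = 4x32
Op 3 fold_down: fold axis h@14; visible region now rows[14,16) x cols[0,32) = 2x32
Op 4 fold_up: fold axis h@15; visible region now rows[14,15) x cols[0,32) = 1x32
Op 5 cut(0, 9): punch at orig (14,9); cuts so far [(14, 9)]; region rows[14,15) x cols[0,32) = 1x32
Unfold 1 (reflect across h@15): 2 holes -> [(14, 9), (15, 9)]
Unfold 2 (reflect across h@14): 4 holes -> [(12, 9), (13, 9), (14, 9), (15, 9)]
Unfold 3 (reflect across h@12): 8 holes -> [(8, 9), (9, 9), (10, 9), (11, 9), (12, 9), (13, 9), (14, 9), (15, 9)]
Unfold 4 (reflect across h@8): 16 holes -> [(0, 9), (1, 9), (2, 9), (3, 9), (4, 9), (5, 9), (6, 9), (7, 9), (8, 9), (9, 9), (10, 9), (11, 9), (12, 9), (13, 9), (14, 9), (15, 9)]
Holes: [(0, 9), (1, 9), (2, 9), (3, 9), (4, 9), (5, 9), (6, 9), (7, 9), (8, 9), (9, 9), (10, 9), (11, 9), (12, 9), (13, 9), (14, 9), (15, 9)]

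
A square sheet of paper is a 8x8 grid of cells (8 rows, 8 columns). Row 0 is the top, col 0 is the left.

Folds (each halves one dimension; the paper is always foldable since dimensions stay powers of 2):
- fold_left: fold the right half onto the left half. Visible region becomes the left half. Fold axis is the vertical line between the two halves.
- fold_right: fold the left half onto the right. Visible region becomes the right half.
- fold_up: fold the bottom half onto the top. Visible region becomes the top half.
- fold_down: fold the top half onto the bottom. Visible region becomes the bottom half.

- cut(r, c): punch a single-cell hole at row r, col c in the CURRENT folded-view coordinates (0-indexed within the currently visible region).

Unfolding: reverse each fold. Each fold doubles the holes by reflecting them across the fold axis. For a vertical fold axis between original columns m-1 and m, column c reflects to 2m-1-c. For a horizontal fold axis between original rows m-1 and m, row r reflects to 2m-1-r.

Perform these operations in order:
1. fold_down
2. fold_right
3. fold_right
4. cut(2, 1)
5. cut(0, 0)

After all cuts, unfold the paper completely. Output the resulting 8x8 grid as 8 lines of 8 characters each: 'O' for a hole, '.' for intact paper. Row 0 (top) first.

Op 1 fold_down: fold axis h@4; visible region now rows[4,8) x cols[0,8) = 4x8
Op 2 fold_right: fold axis v@4; visible region now rows[4,8) x cols[4,8) = 4x4
Op 3 fold_right: fold axis v@6; visible region now rows[4,8) x cols[6,8) = 4x2
Op 4 cut(2, 1): punch at orig (6,7); cuts so far [(6, 7)]; region rows[4,8) x cols[6,8) = 4x2
Op 5 cut(0, 0): punch at orig (4,6); cuts so far [(4, 6), (6, 7)]; region rows[4,8) x cols[6,8) = 4x2
Unfold 1 (reflect across v@6): 4 holes -> [(4, 5), (4, 6), (6, 4), (6, 7)]
Unfold 2 (reflect across v@4): 8 holes -> [(4, 1), (4, 2), (4, 5), (4, 6), (6, 0), (6, 3), (6, 4), (6, 7)]
Unfold 3 (reflect across h@4): 16 holes -> [(1, 0), (1, 3), (1, 4), (1, 7), (3, 1), (3, 2), (3, 5), (3, 6), (4, 1), (4, 2), (4, 5), (4, 6), (6, 0), (6, 3), (6, 4), (6, 7)]

Answer: ........
O..OO..O
........
.OO..OO.
.OO..OO.
........
O..OO..O
........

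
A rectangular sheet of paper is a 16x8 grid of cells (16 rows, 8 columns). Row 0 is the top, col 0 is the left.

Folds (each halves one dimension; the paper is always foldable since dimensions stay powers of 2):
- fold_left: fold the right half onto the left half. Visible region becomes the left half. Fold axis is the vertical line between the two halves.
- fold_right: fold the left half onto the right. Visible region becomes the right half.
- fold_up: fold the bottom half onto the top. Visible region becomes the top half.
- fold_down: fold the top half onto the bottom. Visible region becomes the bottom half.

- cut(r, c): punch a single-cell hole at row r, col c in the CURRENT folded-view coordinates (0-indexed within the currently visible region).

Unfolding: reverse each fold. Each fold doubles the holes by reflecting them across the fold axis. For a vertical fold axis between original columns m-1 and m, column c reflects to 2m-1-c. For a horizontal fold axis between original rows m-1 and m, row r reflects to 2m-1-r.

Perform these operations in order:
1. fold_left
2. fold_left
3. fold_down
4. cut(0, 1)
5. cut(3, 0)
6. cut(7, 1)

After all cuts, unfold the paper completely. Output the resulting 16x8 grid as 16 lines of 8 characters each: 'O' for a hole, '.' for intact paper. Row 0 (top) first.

Op 1 fold_left: fold axis v@4; visible region now rows[0,16) x cols[0,4) = 16x4
Op 2 fold_left: fold axis v@2; visible region now rows[0,16) x cols[0,2) = 16x2
Op 3 fold_down: fold axis h@8; visible region now rows[8,16) x cols[0,2) = 8x2
Op 4 cut(0, 1): punch at orig (8,1); cuts so far [(8, 1)]; region rows[8,16) x cols[0,2) = 8x2
Op 5 cut(3, 0): punch at orig (11,0); cuts so far [(8, 1), (11, 0)]; region rows[8,16) x cols[0,2) = 8x2
Op 6 cut(7, 1): punch at orig (15,1); cuts so far [(8, 1), (11, 0), (15, 1)]; region rows[8,16) x cols[0,2) = 8x2
Unfold 1 (reflect across h@8): 6 holes -> [(0, 1), (4, 0), (7, 1), (8, 1), (11, 0), (15, 1)]
Unfold 2 (reflect across v@2): 12 holes -> [(0, 1), (0, 2), (4, 0), (4, 3), (7, 1), (7, 2), (8, 1), (8, 2), (11, 0), (11, 3), (15, 1), (15, 2)]
Unfold 3 (reflect across v@4): 24 holes -> [(0, 1), (0, 2), (0, 5), (0, 6), (4, 0), (4, 3), (4, 4), (4, 7), (7, 1), (7, 2), (7, 5), (7, 6), (8, 1), (8, 2), (8, 5), (8, 6), (11, 0), (11, 3), (11, 4), (11, 7), (15, 1), (15, 2), (15, 5), (15, 6)]

Answer: .OO..OO.
........
........
........
O..OO..O
........
........
.OO..OO.
.OO..OO.
........
........
O..OO..O
........
........
........
.OO..OO.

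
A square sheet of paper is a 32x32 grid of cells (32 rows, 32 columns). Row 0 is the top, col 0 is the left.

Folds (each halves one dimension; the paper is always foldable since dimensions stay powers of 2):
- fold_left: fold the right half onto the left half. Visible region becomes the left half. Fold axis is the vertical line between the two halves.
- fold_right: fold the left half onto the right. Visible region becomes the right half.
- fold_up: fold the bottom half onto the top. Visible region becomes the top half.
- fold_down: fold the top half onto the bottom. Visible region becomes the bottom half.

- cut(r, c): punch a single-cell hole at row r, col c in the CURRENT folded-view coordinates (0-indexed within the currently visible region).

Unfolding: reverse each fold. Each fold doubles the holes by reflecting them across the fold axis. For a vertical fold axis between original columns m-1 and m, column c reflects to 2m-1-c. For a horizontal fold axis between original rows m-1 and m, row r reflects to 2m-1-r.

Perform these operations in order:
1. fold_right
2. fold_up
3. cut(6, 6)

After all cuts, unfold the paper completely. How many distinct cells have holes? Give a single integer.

Answer: 4

Derivation:
Op 1 fold_right: fold axis v@16; visible region now rows[0,32) x cols[16,32) = 32x16
Op 2 fold_up: fold axis h@16; visible region now rows[0,16) x cols[16,32) = 16x16
Op 3 cut(6, 6): punch at orig (6,22); cuts so far [(6, 22)]; region rows[0,16) x cols[16,32) = 16x16
Unfold 1 (reflect across h@16): 2 holes -> [(6, 22), (25, 22)]
Unfold 2 (reflect across v@16): 4 holes -> [(6, 9), (6, 22), (25, 9), (25, 22)]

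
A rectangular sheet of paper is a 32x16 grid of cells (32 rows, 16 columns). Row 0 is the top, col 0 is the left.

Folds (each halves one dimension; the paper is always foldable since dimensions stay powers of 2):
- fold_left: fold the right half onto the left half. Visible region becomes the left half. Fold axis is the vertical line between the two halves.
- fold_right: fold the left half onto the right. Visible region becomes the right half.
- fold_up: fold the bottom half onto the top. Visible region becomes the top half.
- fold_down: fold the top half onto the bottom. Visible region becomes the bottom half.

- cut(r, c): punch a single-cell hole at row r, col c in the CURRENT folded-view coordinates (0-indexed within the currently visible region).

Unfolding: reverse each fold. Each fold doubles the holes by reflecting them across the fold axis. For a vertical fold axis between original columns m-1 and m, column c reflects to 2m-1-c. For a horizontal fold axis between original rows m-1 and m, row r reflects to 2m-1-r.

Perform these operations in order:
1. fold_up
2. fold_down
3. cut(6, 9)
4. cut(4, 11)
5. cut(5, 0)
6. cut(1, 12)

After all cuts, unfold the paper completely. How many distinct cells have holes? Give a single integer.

Answer: 16

Derivation:
Op 1 fold_up: fold axis h@16; visible region now rows[0,16) x cols[0,16) = 16x16
Op 2 fold_down: fold axis h@8; visible region now rows[8,16) x cols[0,16) = 8x16
Op 3 cut(6, 9): punch at orig (14,9); cuts so far [(14, 9)]; region rows[8,16) x cols[0,16) = 8x16
Op 4 cut(4, 11): punch at orig (12,11); cuts so far [(12, 11), (14, 9)]; region rows[8,16) x cols[0,16) = 8x16
Op 5 cut(5, 0): punch at orig (13,0); cuts so far [(12, 11), (13, 0), (14, 9)]; region rows[8,16) x cols[0,16) = 8x16
Op 6 cut(1, 12): punch at orig (9,12); cuts so far [(9, 12), (12, 11), (13, 0), (14, 9)]; region rows[8,16) x cols[0,16) = 8x16
Unfold 1 (reflect across h@8): 8 holes -> [(1, 9), (2, 0), (3, 11), (6, 12), (9, 12), (12, 11), (13, 0), (14, 9)]
Unfold 2 (reflect across h@16): 16 holes -> [(1, 9), (2, 0), (3, 11), (6, 12), (9, 12), (12, 11), (13, 0), (14, 9), (17, 9), (18, 0), (19, 11), (22, 12), (25, 12), (28, 11), (29, 0), (30, 9)]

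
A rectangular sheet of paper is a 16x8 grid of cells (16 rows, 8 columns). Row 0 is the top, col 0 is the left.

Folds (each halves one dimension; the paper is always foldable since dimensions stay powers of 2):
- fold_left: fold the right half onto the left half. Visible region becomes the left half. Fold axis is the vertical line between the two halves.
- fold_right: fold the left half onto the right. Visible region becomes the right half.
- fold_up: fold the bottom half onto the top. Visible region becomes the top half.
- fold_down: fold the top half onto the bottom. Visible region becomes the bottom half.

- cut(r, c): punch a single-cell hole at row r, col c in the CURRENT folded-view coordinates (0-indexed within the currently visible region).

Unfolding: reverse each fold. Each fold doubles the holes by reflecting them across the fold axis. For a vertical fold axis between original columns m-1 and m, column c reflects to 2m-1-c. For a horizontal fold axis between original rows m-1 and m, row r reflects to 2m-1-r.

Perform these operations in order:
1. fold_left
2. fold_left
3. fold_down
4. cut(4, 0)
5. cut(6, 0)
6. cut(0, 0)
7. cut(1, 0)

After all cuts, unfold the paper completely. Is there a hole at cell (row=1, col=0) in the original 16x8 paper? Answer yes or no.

Op 1 fold_left: fold axis v@4; visible region now rows[0,16) x cols[0,4) = 16x4
Op 2 fold_left: fold axis v@2; visible region now rows[0,16) x cols[0,2) = 16x2
Op 3 fold_down: fold axis h@8; visible region now rows[8,16) x cols[0,2) = 8x2
Op 4 cut(4, 0): punch at orig (12,0); cuts so far [(12, 0)]; region rows[8,16) x cols[0,2) = 8x2
Op 5 cut(6, 0): punch at orig (14,0); cuts so far [(12, 0), (14, 0)]; region rows[8,16) x cols[0,2) = 8x2
Op 6 cut(0, 0): punch at orig (8,0); cuts so far [(8, 0), (12, 0), (14, 0)]; region rows[8,16) x cols[0,2) = 8x2
Op 7 cut(1, 0): punch at orig (9,0); cuts so far [(8, 0), (9, 0), (12, 0), (14, 0)]; region rows[8,16) x cols[0,2) = 8x2
Unfold 1 (reflect across h@8): 8 holes -> [(1, 0), (3, 0), (6, 0), (7, 0), (8, 0), (9, 0), (12, 0), (14, 0)]
Unfold 2 (reflect across v@2): 16 holes -> [(1, 0), (1, 3), (3, 0), (3, 3), (6, 0), (6, 3), (7, 0), (7, 3), (8, 0), (8, 3), (9, 0), (9, 3), (12, 0), (12, 3), (14, 0), (14, 3)]
Unfold 3 (reflect across v@4): 32 holes -> [(1, 0), (1, 3), (1, 4), (1, 7), (3, 0), (3, 3), (3, 4), (3, 7), (6, 0), (6, 3), (6, 4), (6, 7), (7, 0), (7, 3), (7, 4), (7, 7), (8, 0), (8, 3), (8, 4), (8, 7), (9, 0), (9, 3), (9, 4), (9, 7), (12, 0), (12, 3), (12, 4), (12, 7), (14, 0), (14, 3), (14, 4), (14, 7)]
Holes: [(1, 0), (1, 3), (1, 4), (1, 7), (3, 0), (3, 3), (3, 4), (3, 7), (6, 0), (6, 3), (6, 4), (6, 7), (7, 0), (7, 3), (7, 4), (7, 7), (8, 0), (8, 3), (8, 4), (8, 7), (9, 0), (9, 3), (9, 4), (9, 7), (12, 0), (12, 3), (12, 4), (12, 7), (14, 0), (14, 3), (14, 4), (14, 7)]

Answer: yes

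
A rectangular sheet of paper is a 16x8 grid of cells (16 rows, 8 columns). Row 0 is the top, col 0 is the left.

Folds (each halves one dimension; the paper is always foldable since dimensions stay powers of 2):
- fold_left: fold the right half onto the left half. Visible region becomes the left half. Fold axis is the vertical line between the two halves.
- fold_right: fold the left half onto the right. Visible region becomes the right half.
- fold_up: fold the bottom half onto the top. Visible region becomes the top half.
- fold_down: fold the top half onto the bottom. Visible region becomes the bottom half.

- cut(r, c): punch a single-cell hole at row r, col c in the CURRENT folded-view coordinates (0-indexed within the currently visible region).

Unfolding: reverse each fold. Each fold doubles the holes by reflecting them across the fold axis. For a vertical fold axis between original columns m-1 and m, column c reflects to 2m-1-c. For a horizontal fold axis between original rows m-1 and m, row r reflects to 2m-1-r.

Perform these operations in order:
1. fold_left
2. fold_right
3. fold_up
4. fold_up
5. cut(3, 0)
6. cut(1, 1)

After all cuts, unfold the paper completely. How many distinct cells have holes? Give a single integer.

Answer: 32

Derivation:
Op 1 fold_left: fold axis v@4; visible region now rows[0,16) x cols[0,4) = 16x4
Op 2 fold_right: fold axis v@2; visible region now rows[0,16) x cols[2,4) = 16x2
Op 3 fold_up: fold axis h@8; visible region now rows[0,8) x cols[2,4) = 8x2
Op 4 fold_up: fold axis h@4; visible region now rows[0,4) x cols[2,4) = 4x2
Op 5 cut(3, 0): punch at orig (3,2); cuts so far [(3, 2)]; region rows[0,4) x cols[2,4) = 4x2
Op 6 cut(1, 1): punch at orig (1,3); cuts so far [(1, 3), (3, 2)]; region rows[0,4) x cols[2,4) = 4x2
Unfold 1 (reflect across h@4): 4 holes -> [(1, 3), (3, 2), (4, 2), (6, 3)]
Unfold 2 (reflect across h@8): 8 holes -> [(1, 3), (3, 2), (4, 2), (6, 3), (9, 3), (11, 2), (12, 2), (14, 3)]
Unfold 3 (reflect across v@2): 16 holes -> [(1, 0), (1, 3), (3, 1), (3, 2), (4, 1), (4, 2), (6, 0), (6, 3), (9, 0), (9, 3), (11, 1), (11, 2), (12, 1), (12, 2), (14, 0), (14, 3)]
Unfold 4 (reflect across v@4): 32 holes -> [(1, 0), (1, 3), (1, 4), (1, 7), (3, 1), (3, 2), (3, 5), (3, 6), (4, 1), (4, 2), (4, 5), (4, 6), (6, 0), (6, 3), (6, 4), (6, 7), (9, 0), (9, 3), (9, 4), (9, 7), (11, 1), (11, 2), (11, 5), (11, 6), (12, 1), (12, 2), (12, 5), (12, 6), (14, 0), (14, 3), (14, 4), (14, 7)]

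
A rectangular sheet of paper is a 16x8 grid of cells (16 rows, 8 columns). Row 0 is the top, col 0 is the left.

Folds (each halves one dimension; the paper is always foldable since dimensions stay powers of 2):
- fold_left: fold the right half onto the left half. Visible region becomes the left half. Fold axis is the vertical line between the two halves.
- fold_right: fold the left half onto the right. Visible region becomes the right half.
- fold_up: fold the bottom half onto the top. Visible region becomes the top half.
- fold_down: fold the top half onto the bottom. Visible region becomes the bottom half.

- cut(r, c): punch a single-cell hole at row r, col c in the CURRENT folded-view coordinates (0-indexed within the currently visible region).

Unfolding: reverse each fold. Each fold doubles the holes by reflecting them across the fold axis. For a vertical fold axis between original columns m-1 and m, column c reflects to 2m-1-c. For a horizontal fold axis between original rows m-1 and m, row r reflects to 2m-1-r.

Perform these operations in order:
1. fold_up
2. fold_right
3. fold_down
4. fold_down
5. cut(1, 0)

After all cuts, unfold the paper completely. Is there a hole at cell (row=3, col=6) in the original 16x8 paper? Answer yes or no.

Answer: no

Derivation:
Op 1 fold_up: fold axis h@8; visible region now rows[0,8) x cols[0,8) = 8x8
Op 2 fold_right: fold axis v@4; visible region now rows[0,8) x cols[4,8) = 8x4
Op 3 fold_down: fold axis h@4; visible region now rows[4,8) x cols[4,8) = 4x4
Op 4 fold_down: fold axis h@6; visible region now rows[6,8) x cols[4,8) = 2x4
Op 5 cut(1, 0): punch at orig (7,4); cuts so far [(7, 4)]; region rows[6,8) x cols[4,8) = 2x4
Unfold 1 (reflect across h@6): 2 holes -> [(4, 4), (7, 4)]
Unfold 2 (reflect across h@4): 4 holes -> [(0, 4), (3, 4), (4, 4), (7, 4)]
Unfold 3 (reflect across v@4): 8 holes -> [(0, 3), (0, 4), (3, 3), (3, 4), (4, 3), (4, 4), (7, 3), (7, 4)]
Unfold 4 (reflect across h@8): 16 holes -> [(0, 3), (0, 4), (3, 3), (3, 4), (4, 3), (4, 4), (7, 3), (7, 4), (8, 3), (8, 4), (11, 3), (11, 4), (12, 3), (12, 4), (15, 3), (15, 4)]
Holes: [(0, 3), (0, 4), (3, 3), (3, 4), (4, 3), (4, 4), (7, 3), (7, 4), (8, 3), (8, 4), (11, 3), (11, 4), (12, 3), (12, 4), (15, 3), (15, 4)]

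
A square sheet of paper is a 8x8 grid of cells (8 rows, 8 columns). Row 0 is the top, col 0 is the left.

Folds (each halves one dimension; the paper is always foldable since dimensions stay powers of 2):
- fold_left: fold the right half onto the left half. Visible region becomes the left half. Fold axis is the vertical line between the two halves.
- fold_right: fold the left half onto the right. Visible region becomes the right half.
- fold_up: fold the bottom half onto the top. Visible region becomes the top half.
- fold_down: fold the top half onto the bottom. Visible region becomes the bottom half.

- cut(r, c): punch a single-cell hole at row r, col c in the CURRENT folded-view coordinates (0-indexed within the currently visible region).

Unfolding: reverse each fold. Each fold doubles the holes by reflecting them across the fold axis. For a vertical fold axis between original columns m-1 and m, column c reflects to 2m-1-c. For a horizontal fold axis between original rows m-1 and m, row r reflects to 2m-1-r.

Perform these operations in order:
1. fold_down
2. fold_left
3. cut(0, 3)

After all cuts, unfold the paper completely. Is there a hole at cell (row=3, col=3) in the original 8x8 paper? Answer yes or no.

Answer: yes

Derivation:
Op 1 fold_down: fold axis h@4; visible region now rows[4,8) x cols[0,8) = 4x8
Op 2 fold_left: fold axis v@4; visible region now rows[4,8) x cols[0,4) = 4x4
Op 3 cut(0, 3): punch at orig (4,3); cuts so far [(4, 3)]; region rows[4,8) x cols[0,4) = 4x4
Unfold 1 (reflect across v@4): 2 holes -> [(4, 3), (4, 4)]
Unfold 2 (reflect across h@4): 4 holes -> [(3, 3), (3, 4), (4, 3), (4, 4)]
Holes: [(3, 3), (3, 4), (4, 3), (4, 4)]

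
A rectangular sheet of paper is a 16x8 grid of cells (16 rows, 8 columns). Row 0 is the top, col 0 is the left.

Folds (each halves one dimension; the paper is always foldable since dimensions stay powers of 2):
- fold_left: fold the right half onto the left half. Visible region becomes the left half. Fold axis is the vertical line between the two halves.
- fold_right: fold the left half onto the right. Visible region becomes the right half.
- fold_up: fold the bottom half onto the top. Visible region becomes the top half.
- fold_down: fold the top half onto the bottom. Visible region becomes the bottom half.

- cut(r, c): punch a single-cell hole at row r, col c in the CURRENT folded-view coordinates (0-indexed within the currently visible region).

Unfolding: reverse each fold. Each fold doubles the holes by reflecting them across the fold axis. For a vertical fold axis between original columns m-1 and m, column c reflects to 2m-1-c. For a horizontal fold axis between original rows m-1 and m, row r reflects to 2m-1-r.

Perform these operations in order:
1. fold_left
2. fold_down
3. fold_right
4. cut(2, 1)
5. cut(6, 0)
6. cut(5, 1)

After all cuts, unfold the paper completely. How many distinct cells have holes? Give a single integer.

Answer: 24

Derivation:
Op 1 fold_left: fold axis v@4; visible region now rows[0,16) x cols[0,4) = 16x4
Op 2 fold_down: fold axis h@8; visible region now rows[8,16) x cols[0,4) = 8x4
Op 3 fold_right: fold axis v@2; visible region now rows[8,16) x cols[2,4) = 8x2
Op 4 cut(2, 1): punch at orig (10,3); cuts so far [(10, 3)]; region rows[8,16) x cols[2,4) = 8x2
Op 5 cut(6, 0): punch at orig (14,2); cuts so far [(10, 3), (14, 2)]; region rows[8,16) x cols[2,4) = 8x2
Op 6 cut(5, 1): punch at orig (13,3); cuts so far [(10, 3), (13, 3), (14, 2)]; region rows[8,16) x cols[2,4) = 8x2
Unfold 1 (reflect across v@2): 6 holes -> [(10, 0), (10, 3), (13, 0), (13, 3), (14, 1), (14, 2)]
Unfold 2 (reflect across h@8): 12 holes -> [(1, 1), (1, 2), (2, 0), (2, 3), (5, 0), (5, 3), (10, 0), (10, 3), (13, 0), (13, 3), (14, 1), (14, 2)]
Unfold 3 (reflect across v@4): 24 holes -> [(1, 1), (1, 2), (1, 5), (1, 6), (2, 0), (2, 3), (2, 4), (2, 7), (5, 0), (5, 3), (5, 4), (5, 7), (10, 0), (10, 3), (10, 4), (10, 7), (13, 0), (13, 3), (13, 4), (13, 7), (14, 1), (14, 2), (14, 5), (14, 6)]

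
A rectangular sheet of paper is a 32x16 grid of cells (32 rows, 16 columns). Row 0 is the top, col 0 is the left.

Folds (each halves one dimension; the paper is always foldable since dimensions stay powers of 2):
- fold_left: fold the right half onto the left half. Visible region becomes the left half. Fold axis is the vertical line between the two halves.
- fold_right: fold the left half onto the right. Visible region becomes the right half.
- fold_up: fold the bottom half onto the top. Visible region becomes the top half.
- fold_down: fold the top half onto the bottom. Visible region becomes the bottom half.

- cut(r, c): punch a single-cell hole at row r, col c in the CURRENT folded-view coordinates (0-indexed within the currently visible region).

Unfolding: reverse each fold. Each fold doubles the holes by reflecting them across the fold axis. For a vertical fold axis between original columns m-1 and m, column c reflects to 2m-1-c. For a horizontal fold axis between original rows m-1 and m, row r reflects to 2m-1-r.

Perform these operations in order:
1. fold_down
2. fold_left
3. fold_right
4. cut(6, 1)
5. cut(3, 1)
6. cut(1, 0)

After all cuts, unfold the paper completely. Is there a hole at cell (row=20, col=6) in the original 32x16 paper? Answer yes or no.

Op 1 fold_down: fold axis h@16; visible region now rows[16,32) x cols[0,16) = 16x16
Op 2 fold_left: fold axis v@8; visible region now rows[16,32) x cols[0,8) = 16x8
Op 3 fold_right: fold axis v@4; visible region now rows[16,32) x cols[4,8) = 16x4
Op 4 cut(6, 1): punch at orig (22,5); cuts so far [(22, 5)]; region rows[16,32) x cols[4,8) = 16x4
Op 5 cut(3, 1): punch at orig (19,5); cuts so far [(19, 5), (22, 5)]; region rows[16,32) x cols[4,8) = 16x4
Op 6 cut(1, 0): punch at orig (17,4); cuts so far [(17, 4), (19, 5), (22, 5)]; region rows[16,32) x cols[4,8) = 16x4
Unfold 1 (reflect across v@4): 6 holes -> [(17, 3), (17, 4), (19, 2), (19, 5), (22, 2), (22, 5)]
Unfold 2 (reflect across v@8): 12 holes -> [(17, 3), (17, 4), (17, 11), (17, 12), (19, 2), (19, 5), (19, 10), (19, 13), (22, 2), (22, 5), (22, 10), (22, 13)]
Unfold 3 (reflect across h@16): 24 holes -> [(9, 2), (9, 5), (9, 10), (9, 13), (12, 2), (12, 5), (12, 10), (12, 13), (14, 3), (14, 4), (14, 11), (14, 12), (17, 3), (17, 4), (17, 11), (17, 12), (19, 2), (19, 5), (19, 10), (19, 13), (22, 2), (22, 5), (22, 10), (22, 13)]
Holes: [(9, 2), (9, 5), (9, 10), (9, 13), (12, 2), (12, 5), (12, 10), (12, 13), (14, 3), (14, 4), (14, 11), (14, 12), (17, 3), (17, 4), (17, 11), (17, 12), (19, 2), (19, 5), (19, 10), (19, 13), (22, 2), (22, 5), (22, 10), (22, 13)]

Answer: no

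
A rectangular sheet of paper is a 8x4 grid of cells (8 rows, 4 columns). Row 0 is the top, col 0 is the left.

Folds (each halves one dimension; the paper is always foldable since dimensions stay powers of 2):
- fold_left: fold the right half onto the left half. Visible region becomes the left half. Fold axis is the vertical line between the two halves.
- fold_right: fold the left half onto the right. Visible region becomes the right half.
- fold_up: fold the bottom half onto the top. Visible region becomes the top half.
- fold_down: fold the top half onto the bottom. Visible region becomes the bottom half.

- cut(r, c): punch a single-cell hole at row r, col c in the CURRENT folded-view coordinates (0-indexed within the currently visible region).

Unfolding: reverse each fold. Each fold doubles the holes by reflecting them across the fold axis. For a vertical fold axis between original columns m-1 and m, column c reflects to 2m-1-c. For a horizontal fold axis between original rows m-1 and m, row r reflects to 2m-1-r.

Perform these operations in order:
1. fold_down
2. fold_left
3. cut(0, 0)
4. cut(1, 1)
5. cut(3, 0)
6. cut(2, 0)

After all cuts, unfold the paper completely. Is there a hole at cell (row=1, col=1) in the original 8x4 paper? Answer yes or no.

Answer: no

Derivation:
Op 1 fold_down: fold axis h@4; visible region now rows[4,8) x cols[0,4) = 4x4
Op 2 fold_left: fold axis v@2; visible region now rows[4,8) x cols[0,2) = 4x2
Op 3 cut(0, 0): punch at orig (4,0); cuts so far [(4, 0)]; region rows[4,8) x cols[0,2) = 4x2
Op 4 cut(1, 1): punch at orig (5,1); cuts so far [(4, 0), (5, 1)]; region rows[4,8) x cols[0,2) = 4x2
Op 5 cut(3, 0): punch at orig (7,0); cuts so far [(4, 0), (5, 1), (7, 0)]; region rows[4,8) x cols[0,2) = 4x2
Op 6 cut(2, 0): punch at orig (6,0); cuts so far [(4, 0), (5, 1), (6, 0), (7, 0)]; region rows[4,8) x cols[0,2) = 4x2
Unfold 1 (reflect across v@2): 8 holes -> [(4, 0), (4, 3), (5, 1), (5, 2), (6, 0), (6, 3), (7, 0), (7, 3)]
Unfold 2 (reflect across h@4): 16 holes -> [(0, 0), (0, 3), (1, 0), (1, 3), (2, 1), (2, 2), (3, 0), (3, 3), (4, 0), (4, 3), (5, 1), (5, 2), (6, 0), (6, 3), (7, 0), (7, 3)]
Holes: [(0, 0), (0, 3), (1, 0), (1, 3), (2, 1), (2, 2), (3, 0), (3, 3), (4, 0), (4, 3), (5, 1), (5, 2), (6, 0), (6, 3), (7, 0), (7, 3)]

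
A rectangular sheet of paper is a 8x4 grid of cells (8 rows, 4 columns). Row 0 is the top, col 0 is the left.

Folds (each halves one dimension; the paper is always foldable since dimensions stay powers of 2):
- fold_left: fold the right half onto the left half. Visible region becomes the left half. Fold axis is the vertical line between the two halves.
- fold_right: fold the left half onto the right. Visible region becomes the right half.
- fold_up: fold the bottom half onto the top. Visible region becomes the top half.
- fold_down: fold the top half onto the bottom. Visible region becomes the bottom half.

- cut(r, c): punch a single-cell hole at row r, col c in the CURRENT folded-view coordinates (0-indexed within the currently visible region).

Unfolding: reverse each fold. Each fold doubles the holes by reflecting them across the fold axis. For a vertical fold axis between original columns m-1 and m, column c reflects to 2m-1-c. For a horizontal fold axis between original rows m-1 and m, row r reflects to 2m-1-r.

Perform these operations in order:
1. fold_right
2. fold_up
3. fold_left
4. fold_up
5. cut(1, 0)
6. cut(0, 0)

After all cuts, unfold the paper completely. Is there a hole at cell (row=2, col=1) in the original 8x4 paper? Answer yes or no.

Op 1 fold_right: fold axis v@2; visible region now rows[0,8) x cols[2,4) = 8x2
Op 2 fold_up: fold axis h@4; visible region now rows[0,4) x cols[2,4) = 4x2
Op 3 fold_left: fold axis v@3; visible region now rows[0,4) x cols[2,3) = 4x1
Op 4 fold_up: fold axis h@2; visible region now rows[0,2) x cols[2,3) = 2x1
Op 5 cut(1, 0): punch at orig (1,2); cuts so far [(1, 2)]; region rows[0,2) x cols[2,3) = 2x1
Op 6 cut(0, 0): punch at orig (0,2); cuts so far [(0, 2), (1, 2)]; region rows[0,2) x cols[2,3) = 2x1
Unfold 1 (reflect across h@2): 4 holes -> [(0, 2), (1, 2), (2, 2), (3, 2)]
Unfold 2 (reflect across v@3): 8 holes -> [(0, 2), (0, 3), (1, 2), (1, 3), (2, 2), (2, 3), (3, 2), (3, 3)]
Unfold 3 (reflect across h@4): 16 holes -> [(0, 2), (0, 3), (1, 2), (1, 3), (2, 2), (2, 3), (3, 2), (3, 3), (4, 2), (4, 3), (5, 2), (5, 3), (6, 2), (6, 3), (7, 2), (7, 3)]
Unfold 4 (reflect across v@2): 32 holes -> [(0, 0), (0, 1), (0, 2), (0, 3), (1, 0), (1, 1), (1, 2), (1, 3), (2, 0), (2, 1), (2, 2), (2, 3), (3, 0), (3, 1), (3, 2), (3, 3), (4, 0), (4, 1), (4, 2), (4, 3), (5, 0), (5, 1), (5, 2), (5, 3), (6, 0), (6, 1), (6, 2), (6, 3), (7, 0), (7, 1), (7, 2), (7, 3)]
Holes: [(0, 0), (0, 1), (0, 2), (0, 3), (1, 0), (1, 1), (1, 2), (1, 3), (2, 0), (2, 1), (2, 2), (2, 3), (3, 0), (3, 1), (3, 2), (3, 3), (4, 0), (4, 1), (4, 2), (4, 3), (5, 0), (5, 1), (5, 2), (5, 3), (6, 0), (6, 1), (6, 2), (6, 3), (7, 0), (7, 1), (7, 2), (7, 3)]

Answer: yes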